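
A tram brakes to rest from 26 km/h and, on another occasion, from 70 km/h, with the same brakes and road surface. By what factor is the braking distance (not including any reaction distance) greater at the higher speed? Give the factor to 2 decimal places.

Factor ≈ 7.25

Braking distance d = v²/(2a), so with a fixed, d ∝ v².
Factor = (70/26)² = 2.6923² = 7.2485.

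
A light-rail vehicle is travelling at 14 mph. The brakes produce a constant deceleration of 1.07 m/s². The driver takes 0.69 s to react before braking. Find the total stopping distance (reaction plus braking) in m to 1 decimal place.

Total stopping distance ≈ 22.6 m

14 mph × 0.44704 = 6.2586 m/s.
Reaction distance = v·t_r = 6.2586 × 0.69 = 4.318 m.
Braking distance = v²/(2a) = 6.2586² / (2 × 1.070) = 39.170 / 2.140 = 18.304 m.
Total = 4.318 + 18.304 = 22.622 m.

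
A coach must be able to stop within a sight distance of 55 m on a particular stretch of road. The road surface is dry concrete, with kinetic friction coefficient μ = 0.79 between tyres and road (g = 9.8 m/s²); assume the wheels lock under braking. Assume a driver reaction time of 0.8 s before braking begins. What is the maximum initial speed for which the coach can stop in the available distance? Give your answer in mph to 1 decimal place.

Maximum speed ≈ 52.9 mph

a = μg = 0.79 × 9.8 = 7.742 m/s².
Stopping distance: v·t_r + v²/(2a) = 55 with t_r = 0.8 s and a = 7.742 m/s².
So v² + 12.387 v − 851.62 = 0.
Positive root: v = −a·t_r + √((a·t_r)² + 2a·d) = −6.194 + √(38.366 + 851.62) = 23.6386 m/s.
23.6386 m/s ÷ 0.44704 = 52.878 mph.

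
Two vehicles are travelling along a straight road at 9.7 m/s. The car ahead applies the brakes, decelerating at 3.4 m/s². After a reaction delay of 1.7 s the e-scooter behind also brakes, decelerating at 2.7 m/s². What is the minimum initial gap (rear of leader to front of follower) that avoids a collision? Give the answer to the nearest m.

Minimum gap ≈ 20 m

Leader travels v²/(2a_L) = 94.090 / 6.800 = 13.837 m before stopping.
Follower covers v·t_r = 9.7000 × 1.7 = 16.490 m while reacting, then v²/(2a_F) = 94.090 / 5.400 = 17.424 m while braking, for a total of 16.490 + 17.424 = 33.914 m.
Since a_F ≤ a_L and the follower starts braking later, the follower is never slower than the leader, so the closest approach is when both have stopped.
Minimum gap = 33.914 − 13.837 = 20.077 m.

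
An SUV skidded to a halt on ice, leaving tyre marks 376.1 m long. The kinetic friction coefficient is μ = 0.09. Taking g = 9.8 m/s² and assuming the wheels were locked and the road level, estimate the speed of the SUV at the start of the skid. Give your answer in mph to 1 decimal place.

Initial speed ≈ 57.6 mph

Deceleration a = μg = 0.09 × 9.8 = 0.882 m/s².
v = √(2a·d) = √(2 × 0.882 × 376.1) = √663.440 = 25.7573 m/s.
= 25.7573 ÷ 0.44704 = 57.617 mph.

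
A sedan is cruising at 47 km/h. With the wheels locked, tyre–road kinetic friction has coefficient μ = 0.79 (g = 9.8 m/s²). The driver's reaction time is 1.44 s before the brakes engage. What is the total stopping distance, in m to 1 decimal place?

Total stopping distance ≈ 29.8 m

47 km/h ÷ 3.6 = 13.0556 m/s.
a = μg = 0.79 × 9.8 = 7.742 m/s².
Reaction distance = v·t_r = 13.0556 × 1.44 = 18.800 m.
Braking distance = v²/(2a) = 13.0556² / (2 × 7.742) = 170.449 / 15.484 = 11.008 m.
Total = 18.800 + 11.008 = 29.808 m.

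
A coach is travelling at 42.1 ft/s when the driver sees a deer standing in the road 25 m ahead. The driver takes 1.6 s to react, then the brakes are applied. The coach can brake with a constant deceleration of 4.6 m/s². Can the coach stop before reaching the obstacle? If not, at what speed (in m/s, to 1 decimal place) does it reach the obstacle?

No — it strikes the obstacle at 11.1 m/s

42.1 ft/s × 0.3048 = 12.8321 m/s.
Reaction distance = 12.8321 × 1.6 = 20.531 m.
Braking distance needed to stop: v²/(2a) = 164.663 / 9.200 = 17.898 m, so total needed = 20.531 + 17.898 = 38.429 m > 25 m — it cannot stop.
Distance remaining when braking begins: 25 − 20.531 = 4.469 m.
v² = v₀² − 2a·d = 164.663 − 2 × 4.600 × 4.469 = 123.548 m²/s².
v = √123.548 = 11.115 m/s.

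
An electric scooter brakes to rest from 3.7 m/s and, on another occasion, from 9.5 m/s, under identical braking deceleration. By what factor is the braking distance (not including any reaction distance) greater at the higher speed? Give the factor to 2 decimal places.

Braking distance d = v²/(2a), so with a fixed, d ∝ v².
Factor = (9.5/3.7)² = 2.5676² = 6.5926.

Factor ≈ 6.59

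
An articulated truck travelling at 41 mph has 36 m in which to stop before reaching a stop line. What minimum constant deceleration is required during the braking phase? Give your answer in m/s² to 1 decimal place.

Required deceleration ≈ 4.7 m/s²

41 mph × 0.44704 = 18.3286 m/s.
v² = 2a·d ⇒ a = v²/(2d) = 18.3286² / (2 × 36.000) = 335.938 / 72.000 = 4.6658 m/s².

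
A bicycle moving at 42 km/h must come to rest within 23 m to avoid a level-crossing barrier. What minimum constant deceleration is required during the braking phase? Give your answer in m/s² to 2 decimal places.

Required deceleration ≈ 2.96 m/s²

42 km/h ÷ 3.6 = 11.6667 m/s.
v² = 2a·d ⇒ a = v²/(2d) = 11.6667² / (2 × 23.000) = 136.112 / 46.000 = 2.9590 m/s².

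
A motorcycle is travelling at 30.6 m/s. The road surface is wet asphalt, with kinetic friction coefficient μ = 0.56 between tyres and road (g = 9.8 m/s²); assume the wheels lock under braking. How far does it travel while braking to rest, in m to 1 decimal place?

a = μg = 0.56 × 9.8 = 5.488 m/s².
Braking distance = v²/(2a) = 30.6000² / (2 × 5.488) = 936.360 / 10.976 = 85.310 m.

Braking distance ≈ 85.3 m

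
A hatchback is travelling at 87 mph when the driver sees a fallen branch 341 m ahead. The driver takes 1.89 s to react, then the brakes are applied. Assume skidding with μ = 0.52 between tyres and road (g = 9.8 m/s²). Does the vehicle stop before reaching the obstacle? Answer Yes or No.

Yes

87 mph × 0.44704 = 38.8925 m/s.
a = μg = 0.52 × 9.8 = 5.096 m/s².
Reaction distance = 38.8925 × 1.89 = 73.507 m.
Braking distance = v²/(2a) = 1512.627 / 10.192 = 148.413 m.
Total stopping distance = 73.507 + 148.413 = 221.920 m, vs 341 m available — it stops with 341 − 221.920 = 119.080 m to spare.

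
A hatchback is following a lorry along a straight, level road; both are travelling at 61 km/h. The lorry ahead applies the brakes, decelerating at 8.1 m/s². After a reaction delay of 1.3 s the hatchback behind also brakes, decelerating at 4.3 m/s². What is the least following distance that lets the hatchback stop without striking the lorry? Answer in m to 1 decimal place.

Minimum gap ≈ 37.7 m

61 km/h ÷ 3.6 = 16.9444 m/s.
Leader travels v²/(2a_L) = 287.113 / 16.200 = 17.723 m before stopping.
Follower covers v·t_r = 16.9444 × 1.3 = 22.028 m while reacting, then v²/(2a_F) = 287.113 / 8.600 = 33.385 m while braking, for a total of 22.028 + 33.385 = 55.413 m.
Since a_F ≤ a_L and the follower starts braking later, the follower is never slower than the leader, so the closest approach is when both have stopped.
Minimum gap = 55.413 − 17.723 = 37.690 m.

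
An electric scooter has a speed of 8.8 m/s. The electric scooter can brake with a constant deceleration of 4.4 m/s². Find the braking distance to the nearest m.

Braking distance ≈ 9 m

Braking distance = v²/(2a) = 8.8000² / (2 × 4.400) = 77.440 / 8.800 = 8.800 m.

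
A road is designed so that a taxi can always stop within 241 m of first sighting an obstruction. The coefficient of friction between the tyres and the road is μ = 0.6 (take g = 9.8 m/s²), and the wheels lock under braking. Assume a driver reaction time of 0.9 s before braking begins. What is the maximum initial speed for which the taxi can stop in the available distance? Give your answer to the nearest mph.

Maximum speed ≈ 108 mph

a = μg = 0.6 × 9.8 = 5.880 m/s².
Stopping distance: v·t_r + v²/(2a) = 241 with t_r = 0.9 s and a = 5.880 m/s².
So v² + 10.584 v − 2834.16 = 0.
Positive root: v = −a·t_r + √((a·t_r)² + 2a·d) = −5.292 + √(28.005 + 2834.16) = 48.2072 m/s.
48.2072 m/s ÷ 0.44704 = 107.836 mph.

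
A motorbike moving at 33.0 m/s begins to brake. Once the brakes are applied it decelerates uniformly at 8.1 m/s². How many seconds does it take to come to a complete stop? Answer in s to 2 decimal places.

Braking time ≈ 4.07 s

Braking time = v/a = 33.0000 / 8.100 = 4.074 s.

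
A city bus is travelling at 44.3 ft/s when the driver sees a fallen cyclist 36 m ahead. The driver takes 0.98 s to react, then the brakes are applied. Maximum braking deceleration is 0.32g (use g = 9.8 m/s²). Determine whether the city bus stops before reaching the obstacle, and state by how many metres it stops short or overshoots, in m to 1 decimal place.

44.3 ft/s × 0.3048 = 13.5026 m/s.
a = 0.32 × 9.8 = 3.136 m/s².
Reaction distance = 13.5026 × 0.98 = 13.233 m.
Braking distance = v²/(2a) = 182.320 / 6.272 = 29.069 m.
Total stopping distance = 13.233 + 29.069 = 42.302 m, vs 36 m available — it cannot stop in time and overshoots by 42.302 − 36 = 6.302 m.

No — it overshoots by 6.3 m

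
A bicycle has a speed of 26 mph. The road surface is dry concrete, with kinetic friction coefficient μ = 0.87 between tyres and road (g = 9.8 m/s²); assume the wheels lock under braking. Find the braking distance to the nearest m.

Braking distance ≈ 8 m

26 mph × 0.44704 = 11.6230 m/s.
a = μg = 0.87 × 9.8 = 8.526 m/s².
Braking distance = v²/(2a) = 11.6230² / (2 × 8.526) = 135.094 / 17.052 = 7.922 m.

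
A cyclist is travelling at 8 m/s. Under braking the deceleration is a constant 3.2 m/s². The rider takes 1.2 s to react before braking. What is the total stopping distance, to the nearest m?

Reaction distance = v·t_r = 8.0000 × 1.2 = 9.600 m.
Braking distance = v²/(2a) = 8.0000² / (2 × 3.200) = 64.000 / 6.400 = 10.000 m.
Total = 9.600 + 10.000 = 19.600 m.

Total stopping distance ≈ 20 m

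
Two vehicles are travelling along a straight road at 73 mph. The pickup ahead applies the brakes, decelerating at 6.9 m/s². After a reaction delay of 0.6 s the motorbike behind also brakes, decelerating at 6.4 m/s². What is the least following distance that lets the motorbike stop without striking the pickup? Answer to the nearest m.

Minimum gap ≈ 26 m

73 mph × 0.44704 = 32.6339 m/s.
Leader travels v²/(2a_L) = 1064.971 / 13.800 = 77.172 m before stopping.
Follower covers v·t_r = 32.6339 × 0.6 = 19.580 m while reacting, then v²/(2a_F) = 1064.971 / 12.800 = 83.201 m while braking, for a total of 19.580 + 83.201 = 102.781 m.
Since a_F ≤ a_L and the follower starts braking later, the follower is never slower than the leader, so the closest approach is when both have stopped.
Minimum gap = 102.781 − 77.172 = 25.609 m.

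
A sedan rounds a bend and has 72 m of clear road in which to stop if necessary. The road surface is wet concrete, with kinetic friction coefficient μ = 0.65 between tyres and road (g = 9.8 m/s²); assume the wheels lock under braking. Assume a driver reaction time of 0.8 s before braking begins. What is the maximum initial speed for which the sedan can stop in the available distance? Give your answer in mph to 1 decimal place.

Maximum speed ≈ 57.3 mph

a = μg = 0.65 × 9.8 = 6.370 m/s².
Stopping distance: v·t_r + v²/(2a) = 72 with t_r = 0.8 s and a = 6.370 m/s².
So v² + 10.192 v − 917.28 = 0.
Positive root: v = −a·t_r + √((a·t_r)² + 2a·d) = −5.096 + √(25.969 + 917.28) = 25.6164 m/s.
25.6164 m/s ÷ 0.44704 = 57.302 mph.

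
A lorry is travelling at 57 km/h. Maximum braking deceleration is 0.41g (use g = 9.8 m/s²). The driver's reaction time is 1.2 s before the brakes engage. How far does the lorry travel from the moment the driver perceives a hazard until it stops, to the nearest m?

Total stopping distance ≈ 50 m

57 km/h ÷ 3.6 = 15.8333 m/s.
a = 0.41 × 9.8 = 4.018 m/s².
Reaction distance = v·t_r = 15.8333 × 1.2 = 19.000 m.
Braking distance = v²/(2a) = 15.8333² / (2 × 4.018) = 250.693 / 8.036 = 31.196 m.
Total = 19.000 + 31.196 = 50.196 m.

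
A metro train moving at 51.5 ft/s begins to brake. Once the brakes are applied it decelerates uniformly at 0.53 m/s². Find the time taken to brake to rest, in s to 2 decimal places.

Braking time ≈ 29.62 s

51.5 ft/s × 0.3048 = 15.6972 m/s.
Braking time = v/a = 15.6972 / 0.530 = 29.617 s.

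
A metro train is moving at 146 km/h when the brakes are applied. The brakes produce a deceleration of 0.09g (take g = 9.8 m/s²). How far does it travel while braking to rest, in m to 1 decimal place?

146 km/h ÷ 3.6 = 40.5556 m/s.
a = 0.09 × 9.8 = 0.882 m/s².
Braking distance = v²/(2a) = 40.5556² / (2 × 0.882) = 1644.757 / 1.764 = 932.402 m.

Braking distance ≈ 932.4 m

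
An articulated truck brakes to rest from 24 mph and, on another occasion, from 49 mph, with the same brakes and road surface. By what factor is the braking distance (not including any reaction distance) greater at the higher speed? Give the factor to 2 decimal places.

Factor ≈ 4.17

Braking distance d = v²/(2a), so with a fixed, d ∝ v².
Factor = (49/24)² = 2.0417² = 4.1685.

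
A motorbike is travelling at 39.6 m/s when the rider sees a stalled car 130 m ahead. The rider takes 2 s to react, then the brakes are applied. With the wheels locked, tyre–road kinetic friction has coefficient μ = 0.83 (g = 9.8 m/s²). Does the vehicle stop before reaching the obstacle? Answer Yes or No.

a = μg = 0.83 × 9.8 = 8.134 m/s².
Reaction distance = 39.6000 × 2 = 79.200 m.
Braking distance = v²/(2a) = 1568.160 / 16.268 = 96.395 m.
Total stopping distance = 79.200 + 96.395 = 175.595 m, vs 130 m available — it cannot stop in time and overshoots by 175.595 − 130 = 45.595 m.

No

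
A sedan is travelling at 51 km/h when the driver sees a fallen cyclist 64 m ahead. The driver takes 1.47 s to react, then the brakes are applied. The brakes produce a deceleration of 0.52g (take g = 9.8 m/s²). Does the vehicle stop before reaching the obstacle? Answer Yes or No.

51 km/h ÷ 3.6 = 14.1667 m/s.
a = 0.52 × 9.8 = 5.096 m/s².
Reaction distance = 14.1667 × 1.47 = 20.825 m.
Braking distance = v²/(2a) = 200.695 / 10.192 = 19.691 m.
Total stopping distance = 20.825 + 19.691 = 40.516 m, vs 64 m available — it stops with 64 − 40.516 = 23.484 m to spare.

Yes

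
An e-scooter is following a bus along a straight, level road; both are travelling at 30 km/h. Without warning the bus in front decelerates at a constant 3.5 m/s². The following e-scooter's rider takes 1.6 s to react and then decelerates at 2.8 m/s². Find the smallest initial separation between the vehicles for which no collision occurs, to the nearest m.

30 km/h ÷ 3.6 = 8.3333 m/s.
Leader travels v²/(2a_L) = 69.444 / 7.000 = 9.921 m before stopping.
Follower covers v·t_r = 8.3333 × 1.6 = 13.333 m while reacting, then v²/(2a_F) = 69.444 / 5.600 = 12.401 m while braking, for a total of 13.333 + 12.401 = 25.734 m.
Since a_F ≤ a_L and the follower starts braking later, the follower is never slower than the leader, so the closest approach is when both have stopped.
Minimum gap = 25.734 − 9.921 = 15.813 m.

Minimum gap ≈ 16 m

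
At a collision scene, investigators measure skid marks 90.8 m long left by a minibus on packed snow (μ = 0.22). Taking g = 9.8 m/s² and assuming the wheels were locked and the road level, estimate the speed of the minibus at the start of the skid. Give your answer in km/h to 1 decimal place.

Deceleration a = μg = 0.22 × 9.8 = 2.156 m/s².
v = √(2a·d) = √(2 × 2.156 × 90.8) = √391.530 = 19.7871 m/s.
= 19.7871 × 3.6 = 71.234 km/h.

Initial speed ≈ 71.2 km/h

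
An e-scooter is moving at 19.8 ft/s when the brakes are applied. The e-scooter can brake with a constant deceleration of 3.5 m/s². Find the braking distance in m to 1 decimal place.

Braking distance ≈ 5.2 m

19.8 ft/s × 0.3048 = 6.0350 m/s.
Braking distance = v²/(2a) = 6.0350² / (2 × 3.500) = 36.421 / 7.000 = 5.203 m.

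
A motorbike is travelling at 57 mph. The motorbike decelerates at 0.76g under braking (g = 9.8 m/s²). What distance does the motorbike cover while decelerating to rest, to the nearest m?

Braking distance ≈ 44 m

57 mph × 0.44704 = 25.4813 m/s.
a = 0.76 × 9.8 = 7.448 m/s².
Braking distance = v²/(2a) = 25.4813² / (2 × 7.448) = 649.297 / 14.896 = 43.589 m.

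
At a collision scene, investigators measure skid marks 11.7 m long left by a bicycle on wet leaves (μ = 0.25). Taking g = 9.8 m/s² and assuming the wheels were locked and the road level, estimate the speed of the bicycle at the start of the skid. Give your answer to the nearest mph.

Deceleration a = μg = 0.25 × 9.8 = 2.450 m/s².
v = √(2a·d) = √(2 × 2.450 × 11.7) = √57.330 = 7.5717 m/s.
= 7.5717 ÷ 0.44704 = 16.937 mph.

Initial speed ≈ 17 mph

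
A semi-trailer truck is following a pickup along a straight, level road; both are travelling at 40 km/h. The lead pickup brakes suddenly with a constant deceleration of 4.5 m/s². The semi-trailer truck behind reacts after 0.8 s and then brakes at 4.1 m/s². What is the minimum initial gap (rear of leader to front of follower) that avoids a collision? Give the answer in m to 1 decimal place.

40 km/h ÷ 3.6 = 11.1111 m/s.
Leader travels v²/(2a_L) = 123.457 / 9.000 = 13.717 m before stopping.
Follower covers v·t_r = 11.1111 × 0.8 = 8.889 m while reacting, then v²/(2a_F) = 123.457 / 8.200 = 15.056 m while braking, for a total of 8.889 + 15.056 = 23.945 m.
Since a_F ≤ a_L and the follower starts braking later, the follower is never slower than the leader, so the closest approach is when both have stopped.
Minimum gap = 23.945 − 13.717 = 10.228 m.

Minimum gap ≈ 10.2 m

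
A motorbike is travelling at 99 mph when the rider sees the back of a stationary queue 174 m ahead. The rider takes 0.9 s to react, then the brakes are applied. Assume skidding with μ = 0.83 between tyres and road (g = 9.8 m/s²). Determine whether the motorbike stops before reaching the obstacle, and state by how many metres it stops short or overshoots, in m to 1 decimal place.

Yes — it stops 13.8 m short of the obstacle

99 mph × 0.44704 = 44.2570 m/s.
a = μg = 0.83 × 9.8 = 8.134 m/s².
Reaction distance = 44.2570 × 0.9 = 39.831 m.
Braking distance = v²/(2a) = 1958.682 / 16.268 = 120.401 m.
Total stopping distance = 39.831 + 120.401 = 160.232 m, vs 174 m available — it stops with 174 − 160.232 = 13.768 m to spare.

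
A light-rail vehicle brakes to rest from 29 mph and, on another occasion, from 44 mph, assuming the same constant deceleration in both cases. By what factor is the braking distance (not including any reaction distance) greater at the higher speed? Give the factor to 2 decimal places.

Factor ≈ 2.30

Braking distance d = v²/(2a), so with a fixed, d ∝ v².
Factor = (44/29)² = 1.5172² = 2.3019.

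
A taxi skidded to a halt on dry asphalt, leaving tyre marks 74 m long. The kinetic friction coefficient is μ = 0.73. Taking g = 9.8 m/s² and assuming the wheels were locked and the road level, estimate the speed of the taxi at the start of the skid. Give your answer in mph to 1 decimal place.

Deceleration a = μg = 0.73 × 9.8 = 7.154 m/s².
v = √(2a·d) = √(2 × 7.154 × 74) = √1058.792 = 32.5391 m/s.
= 32.5391 ÷ 0.44704 = 72.788 mph.

Initial speed ≈ 72.8 mph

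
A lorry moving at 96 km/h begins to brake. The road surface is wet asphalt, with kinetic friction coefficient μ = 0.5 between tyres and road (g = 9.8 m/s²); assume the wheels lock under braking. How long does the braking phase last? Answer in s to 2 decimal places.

96 km/h ÷ 3.6 = 26.6667 m/s.
a = μg = 0.5 × 9.8 = 4.900 m/s².
Braking time = v/a = 26.6667 / 4.900 = 5.442 s.

Braking time ≈ 5.44 s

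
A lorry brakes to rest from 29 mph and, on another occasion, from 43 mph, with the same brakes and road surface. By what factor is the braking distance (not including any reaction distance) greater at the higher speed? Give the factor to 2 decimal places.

Factor ≈ 2.20

Braking distance d = v²/(2a), so with a fixed, d ∝ v².
Factor = (43/29)² = 1.4828² = 2.1987.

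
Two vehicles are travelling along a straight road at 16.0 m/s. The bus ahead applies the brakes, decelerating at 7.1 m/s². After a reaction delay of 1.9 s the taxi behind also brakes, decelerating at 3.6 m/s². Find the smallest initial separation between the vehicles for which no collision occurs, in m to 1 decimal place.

Leader travels v²/(2a_L) = 256.000 / 14.200 = 18.028 m before stopping.
Follower covers v·t_r = 16.0000 × 1.9 = 30.400 m while reacting, then v²/(2a_F) = 256.000 / 7.200 = 35.556 m while braking, for a total of 30.400 + 35.556 = 65.956 m.
Since a_F ≤ a_L and the follower starts braking later, the follower is never slower than the leader, so the closest approach is when both have stopped.
Minimum gap = 65.956 − 18.028 = 47.928 m.

Minimum gap ≈ 47.9 m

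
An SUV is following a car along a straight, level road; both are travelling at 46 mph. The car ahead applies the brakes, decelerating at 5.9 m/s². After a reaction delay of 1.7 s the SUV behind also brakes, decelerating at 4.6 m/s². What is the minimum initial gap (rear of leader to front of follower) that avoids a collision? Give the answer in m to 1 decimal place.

Minimum gap ≈ 45.1 m

46 mph × 0.44704 = 20.5638 m/s.
Leader travels v²/(2a_L) = 422.870 / 11.800 = 35.836 m before stopping.
Follower covers v·t_r = 20.5638 × 1.7 = 34.958 m while reacting, then v²/(2a_F) = 422.870 / 9.200 = 45.964 m while braking, for a total of 34.958 + 45.964 = 80.922 m.
Since a_F ≤ a_L and the follower starts braking later, the follower is never slower than the leader, so the closest approach is when both have stopped.
Minimum gap = 80.922 − 35.836 = 45.086 m.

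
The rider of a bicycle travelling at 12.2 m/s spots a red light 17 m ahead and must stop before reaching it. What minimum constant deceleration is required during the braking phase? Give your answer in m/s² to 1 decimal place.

Required deceleration ≈ 4.4 m/s²

v² = 2a·d ⇒ a = v²/(2d) = 12.2000² / (2 × 17.000) = 148.840 / 34.000 = 4.3776 m/s².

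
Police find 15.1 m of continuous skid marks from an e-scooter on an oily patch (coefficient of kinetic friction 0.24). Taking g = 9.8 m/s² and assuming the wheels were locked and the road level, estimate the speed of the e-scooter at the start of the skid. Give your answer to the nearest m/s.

Deceleration a = μg = 0.24 × 9.8 = 2.352 m/s².
v = √(2a·d) = √(2 × 2.352 × 15.1) = √71.030 = 8.4279 m/s.

Initial speed ≈ 8 m/s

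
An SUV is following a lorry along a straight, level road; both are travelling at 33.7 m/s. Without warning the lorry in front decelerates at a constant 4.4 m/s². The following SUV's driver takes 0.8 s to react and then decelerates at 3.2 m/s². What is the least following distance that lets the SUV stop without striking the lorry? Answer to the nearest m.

Minimum gap ≈ 75 m

Leader travels v²/(2a_L) = 1135.690 / 8.800 = 129.056 m before stopping.
Follower covers v·t_r = 33.7000 × 0.8 = 26.960 m while reacting, then v²/(2a_F) = 1135.690 / 6.400 = 177.452 m while braking, for a total of 26.960 + 177.452 = 204.412 m.
Since a_F ≤ a_L and the follower starts braking later, the follower is never slower than the leader, so the closest approach is when both have stopped.
Minimum gap = 204.412 − 129.056 = 75.356 m.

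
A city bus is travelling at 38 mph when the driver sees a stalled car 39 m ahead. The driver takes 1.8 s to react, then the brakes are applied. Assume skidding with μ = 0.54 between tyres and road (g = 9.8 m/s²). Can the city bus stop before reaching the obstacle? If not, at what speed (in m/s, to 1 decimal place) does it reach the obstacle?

No — it strikes the obstacle at 14.1 m/s

38 mph × 0.44704 = 16.9875 m/s.
a = μg = 0.54 × 9.8 = 5.292 m/s².
Reaction distance = 16.9875 × 1.8 = 30.578 m.
Braking distance needed to stop: v²/(2a) = 288.575 / 10.584 = 27.265 m, so total needed = 30.578 + 27.265 = 57.843 m > 39 m — it cannot stop.
Distance remaining when braking begins: 39 − 30.578 = 8.422 m.
v² = v₀² − 2a·d = 288.575 − 2 × 5.292 × 8.422 = 199.437 m²/s².
v = √199.437 = 14.122 m/s.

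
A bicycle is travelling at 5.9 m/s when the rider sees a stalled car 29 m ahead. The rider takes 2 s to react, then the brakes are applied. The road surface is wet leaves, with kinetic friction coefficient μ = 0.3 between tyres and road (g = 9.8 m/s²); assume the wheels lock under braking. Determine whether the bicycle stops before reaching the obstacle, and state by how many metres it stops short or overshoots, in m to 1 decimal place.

Yes — it stops 11.3 m short of the obstacle

a = μg = 0.3 × 9.8 = 2.940 m/s².
Reaction distance = 5.9000 × 2 = 11.800 m.
Braking distance = v²/(2a) = 34.810 / 5.880 = 5.920 m.
Total stopping distance = 11.800 + 5.920 = 17.720 m, vs 29 m available — it stops with 29 − 17.720 = 11.280 m to spare.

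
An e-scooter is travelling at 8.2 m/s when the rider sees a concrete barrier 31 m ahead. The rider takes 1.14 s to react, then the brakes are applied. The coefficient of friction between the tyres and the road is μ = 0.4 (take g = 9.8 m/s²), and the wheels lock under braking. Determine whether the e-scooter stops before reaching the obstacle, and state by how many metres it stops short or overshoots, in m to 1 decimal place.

Yes — it stops 13.1 m short of the obstacle

a = μg = 0.4 × 9.8 = 3.920 m/s².
Reaction distance = 8.2000 × 1.14 = 9.348 m.
Braking distance = v²/(2a) = 67.240 / 7.840 = 8.577 m.
Total stopping distance = 9.348 + 8.577 = 17.925 m, vs 31 m available — it stops with 31 − 17.925 = 13.075 m to spare.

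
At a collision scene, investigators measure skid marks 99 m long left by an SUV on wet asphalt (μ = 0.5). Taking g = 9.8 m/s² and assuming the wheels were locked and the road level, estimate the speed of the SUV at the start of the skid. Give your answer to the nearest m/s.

Initial speed ≈ 31 m/s

Deceleration a = μg = 0.5 × 9.8 = 4.900 m/s².
v = √(2a·d) = √(2 × 4.900 × 99) = √970.200 = 31.1480 m/s.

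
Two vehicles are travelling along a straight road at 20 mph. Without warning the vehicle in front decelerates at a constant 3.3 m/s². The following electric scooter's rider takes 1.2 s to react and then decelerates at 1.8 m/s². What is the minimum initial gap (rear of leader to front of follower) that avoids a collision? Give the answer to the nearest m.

20 mph × 0.44704 = 8.9408 m/s.
Leader travels v²/(2a_L) = 79.938 / 6.600 = 12.112 m before stopping.
Follower covers v·t_r = 8.9408 × 1.2 = 10.729 m while reacting, then v²/(2a_F) = 79.938 / 3.600 = 22.205 m while braking, for a total of 10.729 + 22.205 = 32.934 m.
Since a_F ≤ a_L and the follower starts braking later, the follower is never slower than the leader, so the closest approach is when both have stopped.
Minimum gap = 32.934 − 12.112 = 20.822 m.

Minimum gap ≈ 21 m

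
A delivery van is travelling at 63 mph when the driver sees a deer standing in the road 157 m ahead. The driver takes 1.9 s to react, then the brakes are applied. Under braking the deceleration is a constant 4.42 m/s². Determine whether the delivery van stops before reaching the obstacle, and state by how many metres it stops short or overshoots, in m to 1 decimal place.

Yes — it stops 13.8 m short of the obstacle

63 mph × 0.44704 = 28.1635 m/s.
Reaction distance = 28.1635 × 1.9 = 53.511 m.
Braking distance = v²/(2a) = 793.183 / 8.840 = 89.727 m.
Total stopping distance = 53.511 + 89.727 = 143.238 m, vs 157 m available — it stops with 157 − 143.238 = 13.762 m to spare.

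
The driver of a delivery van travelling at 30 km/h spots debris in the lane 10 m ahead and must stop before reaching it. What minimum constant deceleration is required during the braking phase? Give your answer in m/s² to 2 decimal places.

Required deceleration ≈ 3.47 m/s²

30 km/h ÷ 3.6 = 8.3333 m/s.
v² = 2a·d ⇒ a = v²/(2d) = 8.3333² / (2 × 10.000) = 69.444 / 20.000 = 3.4722 m/s².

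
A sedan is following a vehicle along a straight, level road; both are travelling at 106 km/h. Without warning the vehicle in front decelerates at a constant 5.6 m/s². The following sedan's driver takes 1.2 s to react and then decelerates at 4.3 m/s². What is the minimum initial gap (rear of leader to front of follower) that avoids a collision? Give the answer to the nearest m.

106 km/h ÷ 3.6 = 29.4444 m/s.
Leader travels v²/(2a_L) = 866.973 / 11.200 = 77.408 m before stopping.
Follower covers v·t_r = 29.4444 × 1.2 = 35.333 m while reacting, then v²/(2a_F) = 866.973 / 8.600 = 100.811 m while braking, for a total of 35.333 + 100.811 = 136.144 m.
Since a_F ≤ a_L and the follower starts braking later, the follower is never slower than the leader, so the closest approach is when both have stopped.
Minimum gap = 136.144 − 77.408 = 58.736 m.

Minimum gap ≈ 59 m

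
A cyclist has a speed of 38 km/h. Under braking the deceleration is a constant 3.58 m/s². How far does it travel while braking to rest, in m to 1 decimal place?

38 km/h ÷ 3.6 = 10.5556 m/s.
Braking distance = v²/(2a) = 10.5556² / (2 × 3.580) = 111.421 / 7.160 = 15.562 m.

Braking distance ≈ 15.6 m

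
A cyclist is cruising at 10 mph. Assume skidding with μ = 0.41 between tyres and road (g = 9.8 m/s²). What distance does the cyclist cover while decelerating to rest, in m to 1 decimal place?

Braking distance ≈ 2.5 m

10 mph × 0.44704 = 4.4704 m/s.
a = μg = 0.41 × 9.8 = 4.018 m/s².
Braking distance = v²/(2a) = 4.4704² / (2 × 4.018) = 19.984 / 8.036 = 2.487 m.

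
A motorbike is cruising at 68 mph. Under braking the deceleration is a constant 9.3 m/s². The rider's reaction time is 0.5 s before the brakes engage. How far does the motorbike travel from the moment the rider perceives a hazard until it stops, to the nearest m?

Total stopping distance ≈ 65 m

68 mph × 0.44704 = 30.3987 m/s.
Reaction distance = v·t_r = 30.3987 × 0.5 = 15.199 m.
Braking distance = v²/(2a) = 30.3987² / (2 × 9.300) = 924.081 / 18.600 = 49.682 m.
Total = 15.199 + 49.682 = 64.881 m.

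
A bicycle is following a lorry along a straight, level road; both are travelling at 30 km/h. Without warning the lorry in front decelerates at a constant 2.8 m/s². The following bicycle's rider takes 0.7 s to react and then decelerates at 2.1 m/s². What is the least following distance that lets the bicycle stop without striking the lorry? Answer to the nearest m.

Minimum gap ≈ 10 m

30 km/h ÷ 3.6 = 8.3333 m/s.
Leader travels v²/(2a_L) = 69.444 / 5.600 = 12.401 m before stopping.
Follower covers v·t_r = 8.3333 × 0.7 = 5.833 m while reacting, then v²/(2a_F) = 69.444 / 4.200 = 16.534 m while braking, for a total of 5.833 + 16.534 = 22.367 m.
Since a_F ≤ a_L and the follower starts braking later, the follower is never slower than the leader, so the closest approach is when both have stopped.
Minimum gap = 22.367 − 12.401 = 9.966 m.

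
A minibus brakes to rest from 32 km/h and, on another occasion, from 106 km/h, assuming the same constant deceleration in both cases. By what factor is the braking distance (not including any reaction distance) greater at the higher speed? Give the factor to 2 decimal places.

Factor ≈ 10.97

Braking distance d = v²/(2a), so with a fixed, d ∝ v².
Factor = (106/32)² = 3.3125² = 10.9727.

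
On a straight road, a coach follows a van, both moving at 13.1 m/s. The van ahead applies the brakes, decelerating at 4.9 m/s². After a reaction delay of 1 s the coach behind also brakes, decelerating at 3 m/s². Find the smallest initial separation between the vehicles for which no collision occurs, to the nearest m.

Minimum gap ≈ 24 m

Leader travels v²/(2a_L) = 171.610 / 9.800 = 17.511 m before stopping.
Follower covers v·t_r = 13.1000 × 1 = 13.100 m while reacting, then v²/(2a_F) = 171.610 / 6.000 = 28.602 m while braking, for a total of 13.100 + 28.602 = 41.702 m.
Since a_F ≤ a_L and the follower starts braking later, the follower is never slower than the leader, so the closest approach is when both have stopped.
Minimum gap = 41.702 − 17.511 = 24.191 m.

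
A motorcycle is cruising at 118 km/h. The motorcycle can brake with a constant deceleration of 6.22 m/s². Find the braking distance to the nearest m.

118 km/h ÷ 3.6 = 32.7778 m/s.
Braking distance = v²/(2a) = 32.7778² / (2 × 6.220) = 1074.384 / 12.440 = 86.365 m.

Braking distance ≈ 86 m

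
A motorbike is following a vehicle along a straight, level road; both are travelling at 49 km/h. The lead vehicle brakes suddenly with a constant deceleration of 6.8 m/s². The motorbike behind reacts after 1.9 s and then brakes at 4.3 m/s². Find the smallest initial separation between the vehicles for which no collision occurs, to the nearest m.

49 km/h ÷ 3.6 = 13.6111 m/s.
Leader travels v²/(2a_L) = 185.262 / 13.600 = 13.622 m before stopping.
Follower covers v·t_r = 13.6111 × 1.9 = 25.861 m while reacting, then v²/(2a_F) = 185.262 / 8.600 = 21.542 m while braking, for a total of 25.861 + 21.542 = 47.403 m.
Since a_F ≤ a_L and the follower starts braking later, the follower is never slower than the leader, so the closest approach is when both have stopped.
Minimum gap = 47.403 − 13.622 = 33.781 m.

Minimum gap ≈ 34 m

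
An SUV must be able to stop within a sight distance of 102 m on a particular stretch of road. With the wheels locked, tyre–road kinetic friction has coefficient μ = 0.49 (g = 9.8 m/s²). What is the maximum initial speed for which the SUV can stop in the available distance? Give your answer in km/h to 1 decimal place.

a = μg = 0.49 × 9.8 = 4.802 m/s².
v²/(2a) = d ⇒ v = √(2 × 4.802 × 102) = √979.61 = 31.2987 m/s.
31.2987 m/s × 3.6 = 112.675 km/h.

Maximum speed ≈ 112.7 km/h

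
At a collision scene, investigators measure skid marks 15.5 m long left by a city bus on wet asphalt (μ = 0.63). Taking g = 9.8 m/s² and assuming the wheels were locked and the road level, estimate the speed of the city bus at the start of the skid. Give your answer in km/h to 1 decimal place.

Deceleration a = μg = 0.63 × 9.8 = 6.174 m/s².
v = √(2a·d) = √(2 × 6.174 × 15.5) = √191.394 = 13.8345 m/s.
= 13.8345 × 3.6 = 49.804 km/h.

Initial speed ≈ 49.8 km/h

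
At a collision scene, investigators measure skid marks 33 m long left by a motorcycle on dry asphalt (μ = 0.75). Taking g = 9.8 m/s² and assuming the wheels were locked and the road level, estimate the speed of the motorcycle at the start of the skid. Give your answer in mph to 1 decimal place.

Deceleration a = μg = 0.75 × 9.8 = 7.350 m/s².
v = √(2a·d) = √(2 × 7.350 × 33) = √485.100 = 22.0250 m/s.
= 22.0250 ÷ 0.44704 = 49.269 mph.

Initial speed ≈ 49.3 mph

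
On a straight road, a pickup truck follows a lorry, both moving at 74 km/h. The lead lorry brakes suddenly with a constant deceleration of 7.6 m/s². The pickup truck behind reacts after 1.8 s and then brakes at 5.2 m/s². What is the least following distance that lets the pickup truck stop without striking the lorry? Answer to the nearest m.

74 km/h ÷ 3.6 = 20.5556 m/s.
Leader travels v²/(2a_L) = 422.533 / 15.200 = 27.798 m before stopping.
Follower covers v·t_r = 20.5556 × 1.8 = 37.000 m while reacting, then v²/(2a_F) = 422.533 / 10.400 = 40.628 m while braking, for a total of 37.000 + 40.628 = 77.628 m.
Since a_F ≤ a_L and the follower starts braking later, the follower is never slower than the leader, so the closest approach is when both have stopped.
Minimum gap = 77.628 − 27.798 = 49.830 m.

Minimum gap ≈ 50 m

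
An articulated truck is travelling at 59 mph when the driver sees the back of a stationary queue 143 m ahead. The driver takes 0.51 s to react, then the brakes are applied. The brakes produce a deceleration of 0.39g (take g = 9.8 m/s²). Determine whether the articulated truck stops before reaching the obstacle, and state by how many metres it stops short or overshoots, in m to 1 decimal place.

Yes — it stops 38.5 m short of the obstacle

59 mph × 0.44704 = 26.3754 m/s.
a = 0.39 × 9.8 = 3.822 m/s².
Reaction distance = 26.3754 × 0.51 = 13.451 m.
Braking distance = v²/(2a) = 695.662 / 7.644 = 91.008 m.
Total stopping distance = 13.451 + 91.008 = 104.459 m, vs 143 m available — it stops with 143 − 104.459 = 38.541 m to spare.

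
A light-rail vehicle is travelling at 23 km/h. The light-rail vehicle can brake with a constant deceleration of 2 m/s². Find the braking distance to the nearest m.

23 km/h ÷ 3.6 = 6.3889 m/s.
Braking distance = v²/(2a) = 6.3889² / (2 × 2.000) = 40.818 / 4.000 = 10.204 m.

Braking distance ≈ 10 m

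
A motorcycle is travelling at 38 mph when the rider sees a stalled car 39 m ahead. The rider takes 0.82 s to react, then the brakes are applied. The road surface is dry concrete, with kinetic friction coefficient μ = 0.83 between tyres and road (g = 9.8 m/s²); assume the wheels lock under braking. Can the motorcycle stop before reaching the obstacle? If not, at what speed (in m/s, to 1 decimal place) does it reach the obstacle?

Yes — it stops about 7.3 m short of the obstacle, so it never reaches it

38 mph × 0.44704 = 16.9875 m/s.
a = μg = 0.83 × 9.8 = 8.134 m/s².
Reaction distance = 16.9875 × 0.82 = 13.930 m.
Braking distance = v²/(2a) = 288.575 / 16.268 = 17.739 m.
Total stopping distance = 13.930 + 17.739 = 31.669 m, vs 39 m available — it stops with 39 − 31.669 = 7.331 m to spare.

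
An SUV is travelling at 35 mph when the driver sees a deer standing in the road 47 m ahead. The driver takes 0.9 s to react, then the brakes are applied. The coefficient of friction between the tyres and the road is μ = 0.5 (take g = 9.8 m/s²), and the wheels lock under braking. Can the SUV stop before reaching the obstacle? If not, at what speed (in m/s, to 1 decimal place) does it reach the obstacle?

Yes — it stops about 7.9 m short of the obstacle, so it never reaches it

35 mph × 0.44704 = 15.6464 m/s.
a = μg = 0.5 × 9.8 = 4.900 m/s².
Reaction distance = 15.6464 × 0.9 = 14.082 m.
Braking distance = v²/(2a) = 244.810 / 9.800 = 24.981 m.
Total stopping distance = 14.082 + 24.981 = 39.063 m, vs 47 m available — it stops with 47 − 39.063 = 7.937 m to spare.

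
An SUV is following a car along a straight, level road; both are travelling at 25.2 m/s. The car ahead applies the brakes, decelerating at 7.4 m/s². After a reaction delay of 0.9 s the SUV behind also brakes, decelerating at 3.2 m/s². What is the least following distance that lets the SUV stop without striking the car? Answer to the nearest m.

Minimum gap ≈ 79 m

Leader travels v²/(2a_L) = 635.040 / 14.800 = 42.908 m before stopping.
Follower covers v·t_r = 25.2000 × 0.9 = 22.680 m while reacting, then v²/(2a_F) = 635.040 / 6.400 = 99.225 m while braking, for a total of 22.680 + 99.225 = 121.905 m.
Since a_F ≤ a_L and the follower starts braking later, the follower is never slower than the leader, so the closest approach is when both have stopped.
Minimum gap = 121.905 − 42.908 = 78.997 m.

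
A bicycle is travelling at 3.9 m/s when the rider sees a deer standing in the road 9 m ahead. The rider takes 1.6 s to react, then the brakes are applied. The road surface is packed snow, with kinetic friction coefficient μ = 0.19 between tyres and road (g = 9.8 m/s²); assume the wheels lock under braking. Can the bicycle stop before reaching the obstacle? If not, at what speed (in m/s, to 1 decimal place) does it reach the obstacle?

a = μg = 0.19 × 9.8 = 1.862 m/s².
Reaction distance = 3.9000 × 1.6 = 6.240 m.
Braking distance needed to stop: v²/(2a) = 15.210 / 3.724 = 4.084 m, so total needed = 6.240 + 4.084 = 10.324 m > 9 m — it cannot stop.
Distance remaining when braking begins: 9 − 6.240 = 2.760 m.
v² = v₀² − 2a·d = 15.210 − 2 × 1.862 × 2.760 = 4.932 m²/s².
v = √4.932 = 2.221 m/s.

No — it strikes the obstacle at 2.2 m/s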